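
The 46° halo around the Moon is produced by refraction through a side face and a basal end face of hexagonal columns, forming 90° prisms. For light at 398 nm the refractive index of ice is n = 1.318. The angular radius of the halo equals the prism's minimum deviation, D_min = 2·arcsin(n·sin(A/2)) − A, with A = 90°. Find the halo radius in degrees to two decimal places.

n·sin(A/2) = 1.318 × sin 45° = 1.318 × 0.7071 = 0.9320.
D_min = 2·arcsin(0.9320) − 90° = 2 × 68.743° − 90° = 47.487°.

47.49°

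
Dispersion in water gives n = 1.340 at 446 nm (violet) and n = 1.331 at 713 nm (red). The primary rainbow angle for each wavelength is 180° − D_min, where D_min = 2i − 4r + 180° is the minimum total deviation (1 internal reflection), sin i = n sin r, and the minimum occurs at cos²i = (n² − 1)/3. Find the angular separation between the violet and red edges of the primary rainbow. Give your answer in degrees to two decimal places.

1.30°

At 446 nm (n = 1.340): cos²i = 0.26520 → i = 59.004°, r = 39.770°, D_min = 138.929°, rainbow angle = 41.071°.
At 713 nm (n = 1.331): cos²i = 0.25719 → i = 59.527°, r = 40.356°, D_min = 137.630°, rainbow angle = 42.370°.
Angular width = |41.071° − 42.370°| = 1.299°.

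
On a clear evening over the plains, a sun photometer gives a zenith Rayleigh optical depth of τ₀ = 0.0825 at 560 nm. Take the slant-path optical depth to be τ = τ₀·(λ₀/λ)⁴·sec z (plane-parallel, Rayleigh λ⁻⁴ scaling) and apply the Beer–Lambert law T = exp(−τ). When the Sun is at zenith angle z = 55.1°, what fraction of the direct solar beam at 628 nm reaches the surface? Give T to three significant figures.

sec 55.1° = 1.7478.
τ = 0.0825 × (560/628)⁴ × 1.7478 = 0.0825 × 0.6323 × 1.7478 = 0.0912.
T = exp(−0.0912) = 0.9129.

0.913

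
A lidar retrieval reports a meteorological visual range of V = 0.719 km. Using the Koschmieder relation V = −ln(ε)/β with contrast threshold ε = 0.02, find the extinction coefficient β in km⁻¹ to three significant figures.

5.44 km⁻¹

β = −ln(0.02) / V = 3.912 / 0.719 = 5.4409 km⁻¹.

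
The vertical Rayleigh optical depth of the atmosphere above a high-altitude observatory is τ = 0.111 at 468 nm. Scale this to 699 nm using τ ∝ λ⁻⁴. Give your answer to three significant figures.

0.0223

τ(699 nm) = τ(468 nm) × (468/699)⁴ = 0.111 × (0.6695)⁴ = 0.111 × 0.2009 = 0.0223.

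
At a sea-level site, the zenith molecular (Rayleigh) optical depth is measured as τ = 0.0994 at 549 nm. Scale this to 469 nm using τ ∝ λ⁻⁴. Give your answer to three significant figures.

0.187

τ(469 nm) = τ(549 nm) × (549/469)⁴ = 0.0994 × (1.1706)⁴ = 0.0994 × 1.8776 = 0.1866.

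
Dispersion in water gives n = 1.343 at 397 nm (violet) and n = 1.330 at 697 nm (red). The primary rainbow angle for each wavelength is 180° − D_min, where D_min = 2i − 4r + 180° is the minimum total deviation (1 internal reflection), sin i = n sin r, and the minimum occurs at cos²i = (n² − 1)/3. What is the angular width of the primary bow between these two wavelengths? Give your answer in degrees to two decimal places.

1.87°

At 397 nm (n = 1.343): cos²i = 0.26788 → i = 58.830°, r = 39.577°, D_min = 139.354°, rainbow angle = 40.646°.
At 697 nm (n = 1.330): cos²i = 0.25630 → i = 59.585°, r = 40.422°, D_min = 137.484°, rainbow angle = 42.516°.
Angular width = |40.646° − 42.516°| = 1.871°.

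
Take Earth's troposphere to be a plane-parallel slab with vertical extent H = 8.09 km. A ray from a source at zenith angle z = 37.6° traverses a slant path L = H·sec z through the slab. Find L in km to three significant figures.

sec z = 1/cos 37.6° = 1.2622.
L = 8.09 × 1.2622 = 10.211 km.

10.2 km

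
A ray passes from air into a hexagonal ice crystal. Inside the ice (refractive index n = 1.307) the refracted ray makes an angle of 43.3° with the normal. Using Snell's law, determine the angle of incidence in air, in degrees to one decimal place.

Snell: sin θ_i = n · sin θ_r = 1.307 × sin 43.3° = 1.307 × 0.6858 = 0.8964.
θ_i = arcsin(0.8964) = 63.68°.

63.7°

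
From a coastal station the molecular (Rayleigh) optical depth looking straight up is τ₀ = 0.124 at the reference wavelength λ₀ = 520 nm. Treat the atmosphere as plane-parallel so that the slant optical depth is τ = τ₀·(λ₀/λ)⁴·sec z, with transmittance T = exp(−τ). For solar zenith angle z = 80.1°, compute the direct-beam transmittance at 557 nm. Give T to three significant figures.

0.578

sec 80.1° = 5.8164.
τ = 0.124 × (520/557)⁴ × 5.8164 = 0.124 × 0.7596 × 5.8164 = 0.5479.
T = exp(−0.5479) = 0.5782.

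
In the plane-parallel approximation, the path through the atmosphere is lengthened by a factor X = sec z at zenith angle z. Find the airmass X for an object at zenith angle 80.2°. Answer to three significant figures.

X = sec z = 1/cos 80.2° = 1/0.1702 = 5.8751.

5.88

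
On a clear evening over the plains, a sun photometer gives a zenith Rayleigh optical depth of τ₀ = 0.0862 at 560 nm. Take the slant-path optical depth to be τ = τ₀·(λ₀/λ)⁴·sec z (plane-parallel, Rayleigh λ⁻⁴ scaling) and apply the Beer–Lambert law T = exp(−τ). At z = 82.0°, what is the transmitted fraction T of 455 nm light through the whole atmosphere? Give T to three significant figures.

0.241

sec 82.0° = 7.1853.
τ = 0.0862 × (560/455)⁴ × 7.1853 = 0.0862 × 2.2946 × 7.1853 = 1.4212.
T = exp(−1.4212) = 0.2414.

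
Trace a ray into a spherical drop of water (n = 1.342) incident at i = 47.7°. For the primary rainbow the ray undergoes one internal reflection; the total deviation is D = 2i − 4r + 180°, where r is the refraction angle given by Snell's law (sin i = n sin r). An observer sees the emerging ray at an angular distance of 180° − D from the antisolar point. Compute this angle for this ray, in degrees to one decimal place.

38.4°

sin r = sin 47.7° / 1.342 = 0.7396/1.342 = 0.5511; r = 33.45°.
D = 2·47.7° − 4·33.45° + 180° = 95.40° − 133.78° + 180° = 141.62°.
Angle from antisolar point = 180° − D = 38.38°.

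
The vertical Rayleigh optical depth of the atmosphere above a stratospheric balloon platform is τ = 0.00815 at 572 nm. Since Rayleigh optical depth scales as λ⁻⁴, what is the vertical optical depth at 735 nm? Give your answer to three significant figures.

0.00299

τ(735 nm) = τ(572 nm) × (572/735)⁴ = 0.00815 × (0.7782)⁴ = 0.00815 × 0.3668 = 0.0030.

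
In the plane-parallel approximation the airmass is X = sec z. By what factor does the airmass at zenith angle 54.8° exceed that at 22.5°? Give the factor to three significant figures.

X(54.8°)/X(22.5°) = sec 54.8° / sec 22.5° = cos 22.5° / cos 54.8° = 0.9239/0.5764 = 1.6028.

1.60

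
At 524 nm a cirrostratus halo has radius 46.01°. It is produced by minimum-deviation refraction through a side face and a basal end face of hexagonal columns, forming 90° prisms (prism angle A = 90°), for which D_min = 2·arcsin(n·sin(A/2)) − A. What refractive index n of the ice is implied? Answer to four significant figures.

1.311

Rearranging: n = sin((D_min + A)/2) / sin(A/2).
(D_min + A)/2 = (46.01° + 90°)/2 = 68.005°.
n = sin 68.005° / sin 45° = 0.9272 / 0.7071 = 1.3113.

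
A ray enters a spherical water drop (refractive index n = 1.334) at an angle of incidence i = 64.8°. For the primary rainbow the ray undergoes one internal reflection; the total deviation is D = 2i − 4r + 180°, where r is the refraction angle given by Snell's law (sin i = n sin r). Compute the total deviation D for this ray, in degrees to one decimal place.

138.8°

sin r = sin 64.8° / 1.334 = 0.9048/1.334 = 0.6783; r = 42.71°.
D = 2·64.8° − 4·42.71° + 180° = 129.60° − 170.84° + 180° = 138.76°.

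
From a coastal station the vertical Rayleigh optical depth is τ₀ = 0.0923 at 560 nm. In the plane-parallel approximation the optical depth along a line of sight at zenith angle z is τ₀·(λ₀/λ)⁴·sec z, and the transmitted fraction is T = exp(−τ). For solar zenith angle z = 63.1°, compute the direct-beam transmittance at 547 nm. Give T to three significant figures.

sec 63.1° = 2.2103.
τ = 0.0923 × (560/547)⁴ × 2.2103 = 0.0923 × 1.0985 × 2.2103 = 0.2241.
T = exp(−0.2241) = 0.7992.

0.799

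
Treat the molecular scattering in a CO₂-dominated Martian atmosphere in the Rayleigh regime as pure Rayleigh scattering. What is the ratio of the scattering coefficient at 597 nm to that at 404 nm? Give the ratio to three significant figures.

0.210

Rayleigh scattering ∝ λ⁻⁴, so the ratio of coefficients is the inverse fourth power of the wavelength ratio.
σ(597)/σ(404) = (404/597)⁴ = (0.6767)⁴ = 0.2097.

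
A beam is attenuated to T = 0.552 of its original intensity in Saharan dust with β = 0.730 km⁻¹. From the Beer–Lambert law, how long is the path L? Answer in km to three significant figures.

Beer–Lambert: T = exp(−βL) ⇒ L = −ln(T)/β = −ln(0.552)/0.730 = 0.5942/0.730 = 0.814 km.

0.814 km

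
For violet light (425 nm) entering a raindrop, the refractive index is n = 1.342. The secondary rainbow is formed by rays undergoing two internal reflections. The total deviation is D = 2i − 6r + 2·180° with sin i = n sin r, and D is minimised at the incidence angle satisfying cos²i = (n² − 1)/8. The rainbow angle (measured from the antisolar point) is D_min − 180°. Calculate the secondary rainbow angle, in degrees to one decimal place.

53.2°

cos²i = (1.80096 − 1)/8 = 0.10012; i = arccos(0.31642) = 71.554°.
sin r = sin 71.554°/1.342 = 0.70687; r = 44.981°.
D_min = 2·71.554° − 6·44.981° + 360° = 233.222°.
Rainbow angle = D_min − 180° = 53.222°.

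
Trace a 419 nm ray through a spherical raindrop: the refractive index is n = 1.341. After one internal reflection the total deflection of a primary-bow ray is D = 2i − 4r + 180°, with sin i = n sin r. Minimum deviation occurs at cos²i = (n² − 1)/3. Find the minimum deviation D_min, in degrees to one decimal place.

cos²i = (1.79828 − 1)/3 = 0.26609; i = arccos(0.51584) = 58.946°.
sin r = sin 58.946°/1.341 = 0.63884; r = 39.705°.
D_min = 2·58.946° − 4·39.705° + 180° = 139.071°.

139.1°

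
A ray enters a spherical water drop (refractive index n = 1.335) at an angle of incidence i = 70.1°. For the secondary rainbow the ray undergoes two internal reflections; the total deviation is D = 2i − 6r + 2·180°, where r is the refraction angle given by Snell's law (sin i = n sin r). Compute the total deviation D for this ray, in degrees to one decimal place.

231.5°

sin r = sin 70.1° / 1.335 = 0.9403/1.335 = 0.7043; r = 44.78°.
D = 2·70.1° − 6·44.78° + 2·180° = 140.20° − 268.66° + 360° = 231.54°.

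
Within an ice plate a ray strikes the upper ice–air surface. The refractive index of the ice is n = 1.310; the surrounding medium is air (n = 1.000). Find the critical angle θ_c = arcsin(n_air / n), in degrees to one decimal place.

49.8°

sin θ_c = n_air / n = 1.000 / 1.310 = 0.7634.
θ_c = arcsin(0.7634) = 49.76°.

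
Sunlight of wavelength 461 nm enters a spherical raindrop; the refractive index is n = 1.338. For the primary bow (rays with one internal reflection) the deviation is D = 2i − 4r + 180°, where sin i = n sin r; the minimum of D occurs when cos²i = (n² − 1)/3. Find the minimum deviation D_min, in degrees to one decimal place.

138.6°

cos²i = (1.79024 − 1)/3 = 0.26341; i = arccos(0.51324) = 59.120°.
sin r = sin 59.120°/1.338 = 0.64144; r = 39.899°.
D_min = 2·59.120° − 4·39.899° + 180° = 138.643°.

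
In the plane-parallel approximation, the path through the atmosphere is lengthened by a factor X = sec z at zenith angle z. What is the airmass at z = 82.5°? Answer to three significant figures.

7.66

X = sec z = 1/cos 82.5° = 1/0.1305 = 7.6613.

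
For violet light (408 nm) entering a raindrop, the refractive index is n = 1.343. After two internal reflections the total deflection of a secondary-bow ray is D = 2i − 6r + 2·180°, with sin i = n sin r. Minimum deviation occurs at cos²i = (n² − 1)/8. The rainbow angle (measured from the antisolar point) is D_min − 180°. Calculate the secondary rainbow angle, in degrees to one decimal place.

cos²i = (1.80365 − 1)/8 = 0.10046; i = arccos(0.31695) = 71.522°.
sin r = sin 71.522°/1.343 = 0.70621; r = 44.928°.
D_min = 2·71.522° − 6·44.928° + 360° = 233.478°.
Rainbow angle = D_min − 180° = 53.478°.

53.5°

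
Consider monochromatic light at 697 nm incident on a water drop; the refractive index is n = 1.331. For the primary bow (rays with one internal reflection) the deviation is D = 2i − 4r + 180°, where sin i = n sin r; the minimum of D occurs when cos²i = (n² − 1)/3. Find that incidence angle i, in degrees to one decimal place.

59.5°

cos²i = (1.331² − 1)/3 = (1.77156 − 1)/3 = 0.25719.
cos i = 0.50714, so i = 59.527°.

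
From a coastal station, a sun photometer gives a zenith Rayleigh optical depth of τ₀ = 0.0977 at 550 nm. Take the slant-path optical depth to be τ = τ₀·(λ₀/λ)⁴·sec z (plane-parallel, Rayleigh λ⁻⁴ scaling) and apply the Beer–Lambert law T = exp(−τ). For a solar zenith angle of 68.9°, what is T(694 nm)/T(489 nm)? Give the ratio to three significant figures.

1.39

Airmass: sec 68.9° = 2.7778.
τ(694 nm) = 0.0977 × (550/694)⁴ × 2.7778 = 0.0977 × 0.3945 × 2.7778 = 0.1071.
τ(489 nm) = 0.0977 × (550/489)⁴ × 2.7778 = 0.0977 × 1.6004 × 2.7778 = 0.4343.
T(694)/T(489) = exp(τ_B − τ_A) = exp(0.3273) = 1.3872.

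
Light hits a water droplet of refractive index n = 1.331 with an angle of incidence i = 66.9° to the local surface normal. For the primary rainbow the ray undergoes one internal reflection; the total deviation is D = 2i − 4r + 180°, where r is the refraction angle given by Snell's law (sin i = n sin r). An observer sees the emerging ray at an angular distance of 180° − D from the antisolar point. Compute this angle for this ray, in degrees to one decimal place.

41.1°

sin r = sin 66.9° / 1.331 = 0.9198/1.331 = 0.6911; r = 43.72°.
D = 2·66.9° − 4·43.72° + 180° = 133.80° − 174.86° + 180° = 138.94°.
Angle from antisolar point = 180° − D = 41.06°.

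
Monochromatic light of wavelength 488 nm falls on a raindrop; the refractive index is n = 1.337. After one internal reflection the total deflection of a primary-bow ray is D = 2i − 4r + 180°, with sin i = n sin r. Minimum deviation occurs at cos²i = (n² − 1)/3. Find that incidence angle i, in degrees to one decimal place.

59.2°

cos²i = (1.337² − 1)/3 = (1.78757 − 1)/3 = 0.26252.
cos i = 0.51237, so i = 59.178°.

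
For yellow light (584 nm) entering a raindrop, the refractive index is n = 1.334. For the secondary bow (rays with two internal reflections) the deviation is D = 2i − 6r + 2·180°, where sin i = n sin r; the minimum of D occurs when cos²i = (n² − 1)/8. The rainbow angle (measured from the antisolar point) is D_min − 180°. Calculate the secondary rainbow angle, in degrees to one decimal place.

cos²i = (1.77956 − 1)/8 = 0.09744; i = arccos(0.31216) = 71.810°.
sin r = sin 71.810°/1.334 = 0.71217; r = 45.411°.
D_min = 2·71.810° − 6·45.411° + 360° = 231.153°.
Rainbow angle = D_min − 180° = 51.153°.

51.2°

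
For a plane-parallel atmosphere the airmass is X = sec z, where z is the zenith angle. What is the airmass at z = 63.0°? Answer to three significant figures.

2.20

X = sec z = 1/cos 63.0° = 1/0.4540 = 2.2027.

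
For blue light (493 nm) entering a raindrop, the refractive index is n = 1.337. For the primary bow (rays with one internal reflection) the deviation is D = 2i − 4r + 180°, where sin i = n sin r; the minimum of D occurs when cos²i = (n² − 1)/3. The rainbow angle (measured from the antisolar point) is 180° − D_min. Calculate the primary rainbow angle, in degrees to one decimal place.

41.5°

cos²i = (1.78757 − 1)/3 = 0.26252; i = arccos(0.51237) = 59.178°.
sin r = sin 59.178°/1.337 = 0.64231; r = 39.964°.
D_min = 2·59.178° − 4·39.964° + 180° = 138.500°.
Rainbow angle = 180° − D_min = 41.500°.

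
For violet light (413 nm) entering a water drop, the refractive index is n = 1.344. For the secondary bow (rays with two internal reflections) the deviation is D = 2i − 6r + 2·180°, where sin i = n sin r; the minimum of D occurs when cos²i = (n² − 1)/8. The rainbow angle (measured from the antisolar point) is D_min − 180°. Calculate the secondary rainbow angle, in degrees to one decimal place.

cos²i = (1.80634 − 1)/8 = 0.10079; i = arccos(0.31748) = 71.490°.
sin r = sin 71.490°/1.344 = 0.70555; r = 44.874°.
D_min = 2·71.490° − 6·44.874° + 360° = 233.733°.
Rainbow angle = D_min − 180° = 53.733°.

53.7°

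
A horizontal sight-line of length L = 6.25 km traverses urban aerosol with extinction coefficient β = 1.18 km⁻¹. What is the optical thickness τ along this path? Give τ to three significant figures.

7.38

τ = β·L = 1.18 × 6.25 = 7.3750.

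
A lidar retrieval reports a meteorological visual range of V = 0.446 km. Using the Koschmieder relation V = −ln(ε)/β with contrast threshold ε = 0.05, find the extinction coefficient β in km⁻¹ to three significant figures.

6.72 km⁻¹

β = −ln(0.05) / V = 2.996 / 0.446 = 6.7169 km⁻¹.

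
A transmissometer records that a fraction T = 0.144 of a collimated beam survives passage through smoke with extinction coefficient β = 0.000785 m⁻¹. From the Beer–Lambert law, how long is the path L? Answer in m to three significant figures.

Beer–Lambert: T = exp(−βL) ⇒ L = −ln(T)/β = −ln(0.144)/0.000785 = 1.9379/0.000785 = 2469 m.

2470 m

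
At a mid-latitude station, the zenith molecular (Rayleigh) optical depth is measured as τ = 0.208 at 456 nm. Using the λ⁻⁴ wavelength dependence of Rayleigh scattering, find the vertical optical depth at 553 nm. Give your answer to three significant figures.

τ(553 nm) = τ(456 nm) × (456/553)⁴ = 0.208 × (0.8246)⁴ = 0.208 × 0.4623 = 0.0962.

0.0962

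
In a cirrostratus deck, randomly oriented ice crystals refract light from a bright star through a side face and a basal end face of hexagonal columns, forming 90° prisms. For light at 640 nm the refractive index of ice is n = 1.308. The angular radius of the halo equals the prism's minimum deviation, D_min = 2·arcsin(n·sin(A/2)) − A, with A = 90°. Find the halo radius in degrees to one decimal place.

n·sin(A/2) = 1.308 × sin 45° = 1.308 × 0.7071 = 0.9249.
D_min = 2·arcsin(0.9249) − 90° = 2 × 67.653° − 90° = 45.305°.

45.3°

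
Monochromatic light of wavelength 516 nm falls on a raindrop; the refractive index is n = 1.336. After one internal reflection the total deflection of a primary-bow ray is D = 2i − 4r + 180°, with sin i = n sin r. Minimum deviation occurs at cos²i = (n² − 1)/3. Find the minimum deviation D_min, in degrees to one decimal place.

cos²i = (1.78490 − 1)/3 = 0.26163; i = arccos(0.51150) = 59.236°.
sin r = sin 59.236°/1.336 = 0.64318; r = 40.029°.
D_min = 2·59.236° − 4·40.029° + 180° = 138.356°.

138.4°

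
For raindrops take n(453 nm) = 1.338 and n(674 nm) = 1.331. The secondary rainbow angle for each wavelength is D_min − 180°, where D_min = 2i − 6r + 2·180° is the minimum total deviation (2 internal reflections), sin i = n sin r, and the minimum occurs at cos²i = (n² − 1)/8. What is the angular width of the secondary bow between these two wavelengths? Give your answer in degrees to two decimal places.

1.83°

At 453 nm (n = 1.338): cos²i = 0.09878 → i = 71.682°, r = 45.195°, D_min = 232.193°, rainbow angle = 52.193°.
At 674 nm (n = 1.331): cos²i = 0.09645 → i = 71.907°, r = 45.575°, D_min = 230.365°, rainbow angle = 50.365°.
Angular width = |52.193° − 50.365°| = 1.828°.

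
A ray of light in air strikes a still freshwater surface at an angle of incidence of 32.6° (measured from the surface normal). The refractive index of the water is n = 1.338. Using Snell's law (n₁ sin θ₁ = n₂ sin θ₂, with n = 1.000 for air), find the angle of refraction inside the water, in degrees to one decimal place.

Snell: sin θ_r = sin θ_i / n = sin 32.6° / 1.338 = 0.5388 / 1.338 = 0.4027.
θ_r = arcsin(0.4027) = 23.75°.

23.7°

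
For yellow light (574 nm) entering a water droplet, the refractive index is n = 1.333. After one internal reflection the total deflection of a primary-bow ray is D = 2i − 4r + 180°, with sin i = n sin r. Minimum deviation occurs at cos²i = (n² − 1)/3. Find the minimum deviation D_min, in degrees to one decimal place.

cos²i = (1.77689 − 1)/3 = 0.25896; i = arccos(0.50888) = 59.410°.
sin r = sin 59.410°/1.333 = 0.64579; r = 40.225°.
D_min = 2·59.410° − 4·40.225° + 180° = 137.922°.

137.9°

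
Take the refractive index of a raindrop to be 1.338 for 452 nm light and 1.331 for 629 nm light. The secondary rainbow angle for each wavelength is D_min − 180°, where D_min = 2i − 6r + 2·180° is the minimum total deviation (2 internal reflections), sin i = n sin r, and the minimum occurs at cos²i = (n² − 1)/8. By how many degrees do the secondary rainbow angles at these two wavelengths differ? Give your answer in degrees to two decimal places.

1.83°

At 452 nm (n = 1.338): cos²i = 0.09878 → i = 71.682°, r = 45.195°, D_min = 232.193°, rainbow angle = 52.193°.
At 629 nm (n = 1.331): cos²i = 0.09645 → i = 71.907°, r = 45.575°, D_min = 230.365°, rainbow angle = 50.365°.
Angular width = |52.193° − 50.365°| = 1.828°.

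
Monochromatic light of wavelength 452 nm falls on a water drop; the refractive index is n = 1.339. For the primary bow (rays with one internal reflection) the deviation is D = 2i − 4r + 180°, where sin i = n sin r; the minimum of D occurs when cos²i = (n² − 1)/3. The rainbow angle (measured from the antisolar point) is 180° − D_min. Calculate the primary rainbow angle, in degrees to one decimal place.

41.2°

cos²i = (1.79292 − 1)/3 = 0.26431; i = arccos(0.51411) = 59.062°.
sin r = sin 59.062°/1.339 = 0.64057; r = 39.834°.
D_min = 2·59.062° − 4·39.834° + 180° = 138.786°.
Rainbow angle = 180° − D_min = 41.214°.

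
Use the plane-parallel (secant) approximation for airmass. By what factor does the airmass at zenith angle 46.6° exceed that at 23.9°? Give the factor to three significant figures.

X(46.6°)/X(23.9°) = sec 46.6° / sec 23.9° = cos 23.9° / cos 46.6° = 0.9143/0.6871 = 1.3306.

1.33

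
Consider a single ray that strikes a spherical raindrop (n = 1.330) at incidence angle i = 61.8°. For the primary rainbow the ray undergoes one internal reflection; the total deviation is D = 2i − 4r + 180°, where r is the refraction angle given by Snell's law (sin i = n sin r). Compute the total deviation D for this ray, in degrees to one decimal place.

sin r = sin 61.8° / 1.330 = 0.8813/1.330 = 0.6626; r = 41.50°.
D = 2·61.8° − 4·41.50° + 180° = 123.60° − 166.00° + 180° = 137.60°.

137.6°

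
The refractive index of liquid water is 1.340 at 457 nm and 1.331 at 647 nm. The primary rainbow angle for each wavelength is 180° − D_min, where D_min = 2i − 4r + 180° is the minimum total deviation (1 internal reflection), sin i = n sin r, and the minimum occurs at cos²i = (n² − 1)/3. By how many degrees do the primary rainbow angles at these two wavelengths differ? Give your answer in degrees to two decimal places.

1.30°

At 457 nm (n = 1.340): cos²i = 0.26520 → i = 59.004°, r = 39.770°, D_min = 138.929°, rainbow angle = 41.071°.
At 647 nm (n = 1.331): cos²i = 0.25719 → i = 59.527°, r = 40.356°, D_min = 137.630°, rainbow angle = 42.370°.
Angular width = |41.071° − 42.370°| = 1.299°.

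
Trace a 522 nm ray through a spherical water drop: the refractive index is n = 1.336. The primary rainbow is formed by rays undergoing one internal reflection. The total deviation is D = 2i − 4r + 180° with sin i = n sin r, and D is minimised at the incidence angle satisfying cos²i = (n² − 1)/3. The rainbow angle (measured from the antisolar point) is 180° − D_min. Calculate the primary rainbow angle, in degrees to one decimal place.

cos²i = (1.78490 − 1)/3 = 0.26163; i = arccos(0.51150) = 59.236°.
sin r = sin 59.236°/1.336 = 0.64318; r = 40.029°.
D_min = 2·59.236° − 4·40.029° + 180° = 138.356°.
Rainbow angle = 180° − D_min = 41.644°.

41.6°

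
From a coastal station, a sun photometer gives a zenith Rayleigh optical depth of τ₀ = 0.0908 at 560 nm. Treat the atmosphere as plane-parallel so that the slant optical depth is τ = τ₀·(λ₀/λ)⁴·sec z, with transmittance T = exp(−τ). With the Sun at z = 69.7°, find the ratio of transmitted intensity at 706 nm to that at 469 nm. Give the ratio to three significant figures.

1.53

Airmass: sec 69.7° = 2.8824.
τ(706 nm) = 0.0908 × (560/706)⁴ × 2.8824 = 0.0908 × 0.3959 × 2.8824 = 0.1036.
τ(469 nm) = 0.0908 × (560/469)⁴ × 2.8824 = 0.0908 × 2.0326 × 2.8824 = 0.5320.
T(706)/T(469) = exp(τ_B − τ_A) = exp(0.4284) = 1.5348.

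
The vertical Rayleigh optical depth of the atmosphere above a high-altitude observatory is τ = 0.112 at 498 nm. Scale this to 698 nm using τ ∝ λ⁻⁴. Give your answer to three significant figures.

0.0290

τ(698 nm) = τ(498 nm) × (498/698)⁴ = 0.112 × (0.7135)⁴ = 0.112 × 0.2591 = 0.0290.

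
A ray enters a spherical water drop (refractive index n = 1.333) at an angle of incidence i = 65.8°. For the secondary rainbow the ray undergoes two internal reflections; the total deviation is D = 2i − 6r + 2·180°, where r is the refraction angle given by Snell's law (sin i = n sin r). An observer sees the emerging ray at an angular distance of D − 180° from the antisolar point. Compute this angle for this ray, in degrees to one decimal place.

52.5°

sin r = sin 65.8° / 1.333 = 0.9121/1.333 = 0.6843; r = 43.18°.
D = 2·65.8° − 6·43.18° + 2·180° = 131.60° − 259.07° + 360° = 232.53°.
Angle from antisolar point = D − 180° = 52.53°.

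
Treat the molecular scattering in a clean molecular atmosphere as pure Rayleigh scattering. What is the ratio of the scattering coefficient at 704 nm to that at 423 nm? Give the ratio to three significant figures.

0.130

Rayleigh scattering ∝ λ⁻⁴, so the ratio of coefficients is the inverse fourth power of the wavelength ratio.
σ(704)/σ(423) = (423/704)⁴ = (0.6009)⁴ = 0.1303.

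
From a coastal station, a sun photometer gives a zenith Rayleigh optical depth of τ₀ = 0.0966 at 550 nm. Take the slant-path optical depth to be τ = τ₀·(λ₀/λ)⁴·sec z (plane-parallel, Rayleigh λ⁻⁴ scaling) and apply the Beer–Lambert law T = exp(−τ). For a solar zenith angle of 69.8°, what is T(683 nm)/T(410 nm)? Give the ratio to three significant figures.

Airmass: sec 69.8° = 2.8960.
τ(683 nm) = 0.0966 × (550/683)⁴ × 2.8960 = 0.0966 × 0.4205 × 2.8960 = 0.1176.
τ(410 nm) = 0.0966 × (550/410)⁴ × 2.8960 = 0.0966 × 3.2383 × 2.8960 = 0.9059.
T(683)/T(410) = exp(τ_B − τ_A) = exp(0.7883) = 2.1997.

2.20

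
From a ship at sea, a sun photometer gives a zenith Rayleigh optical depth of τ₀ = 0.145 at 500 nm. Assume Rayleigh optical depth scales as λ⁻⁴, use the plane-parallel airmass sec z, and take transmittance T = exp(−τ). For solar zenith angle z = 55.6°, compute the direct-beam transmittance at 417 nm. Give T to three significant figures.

sec 55.6° = 1.7700.
τ = 0.145 × (500/417)⁴ × 1.7700 = 0.145 × 2.0670 × 1.7700 = 0.5305.
T = exp(−0.5305) = 0.5883.

0.588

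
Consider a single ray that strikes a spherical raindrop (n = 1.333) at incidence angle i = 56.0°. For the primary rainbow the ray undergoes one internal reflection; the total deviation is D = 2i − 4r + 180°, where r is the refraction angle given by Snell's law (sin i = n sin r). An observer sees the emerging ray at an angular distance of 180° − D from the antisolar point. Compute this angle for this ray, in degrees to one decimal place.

41.8°

sin r = sin 56.0° / 1.333 = 0.8290/1.333 = 0.6219; r = 38.46°.
D = 2·56.0° − 4·38.46° + 180° = 112.00° − 153.83° + 180° = 138.17°.
Angle from antisolar point = 180° − D = 41.83°.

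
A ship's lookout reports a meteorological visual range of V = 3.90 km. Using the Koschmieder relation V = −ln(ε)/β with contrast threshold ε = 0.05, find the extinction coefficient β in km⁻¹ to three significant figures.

β = −ln(0.05) / V = 2.996 / 3.90 = 0.7681 km⁻¹.

0.768 km⁻¹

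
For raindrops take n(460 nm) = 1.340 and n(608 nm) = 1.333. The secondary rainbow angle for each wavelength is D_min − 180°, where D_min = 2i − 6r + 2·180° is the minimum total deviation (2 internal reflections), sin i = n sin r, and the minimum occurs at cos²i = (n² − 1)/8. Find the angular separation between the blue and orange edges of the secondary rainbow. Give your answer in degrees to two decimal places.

1.82°

At 460 nm (n = 1.340): cos²i = 0.09945 → i = 71.618°, r = 45.088°, D_min = 232.709°, rainbow angle = 52.709°.
At 608 nm (n = 1.333): cos²i = 0.09711 → i = 71.843°, r = 45.466°, D_min = 230.891°, rainbow angle = 50.891°.
Angular width = |52.709° − 50.891°| = 1.818°.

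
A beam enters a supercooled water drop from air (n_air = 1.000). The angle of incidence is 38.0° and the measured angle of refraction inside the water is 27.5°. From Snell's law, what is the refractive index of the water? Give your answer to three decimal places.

1.333

n = sin θ_i / sin θ_r = sin 38.0° / sin 27.5° = 0.6157 / 0.4617 = 1.3333.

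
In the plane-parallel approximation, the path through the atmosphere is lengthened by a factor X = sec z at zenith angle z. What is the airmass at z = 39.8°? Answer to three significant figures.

1.30

X = sec z = 1/cos 39.8° = 1/0.7683 = 1.3016.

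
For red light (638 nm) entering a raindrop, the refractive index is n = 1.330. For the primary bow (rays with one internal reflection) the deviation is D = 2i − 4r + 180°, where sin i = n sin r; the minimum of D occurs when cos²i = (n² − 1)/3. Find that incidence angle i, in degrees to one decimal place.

59.6°

cos²i = (1.330² − 1)/3 = (1.76890 − 1)/3 = 0.25630.
cos i = 0.50626, so i = 59.585°.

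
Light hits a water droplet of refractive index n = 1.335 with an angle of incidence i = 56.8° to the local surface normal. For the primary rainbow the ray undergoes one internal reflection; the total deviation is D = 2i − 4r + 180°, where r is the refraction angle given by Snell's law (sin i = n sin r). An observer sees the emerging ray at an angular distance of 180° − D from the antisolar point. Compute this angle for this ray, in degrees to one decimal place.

41.7°

sin r = sin 56.8° / 1.335 = 0.8368/1.335 = 0.6268; r = 38.81°.
D = 2·56.8° − 4·38.81° + 180° = 113.60° − 155.25° + 180° = 138.35°.
Angle from antisolar point = 180° − D = 41.65°.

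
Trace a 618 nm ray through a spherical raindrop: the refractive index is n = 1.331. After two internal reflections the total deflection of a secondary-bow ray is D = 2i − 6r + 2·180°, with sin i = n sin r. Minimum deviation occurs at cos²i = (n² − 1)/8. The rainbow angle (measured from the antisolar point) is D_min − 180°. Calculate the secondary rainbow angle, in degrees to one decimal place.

50.4°

cos²i = (1.77156 − 1)/8 = 0.09645; i = arccos(0.31056) = 71.907°.
sin r = sin 71.907°/1.331 = 0.71417; r = 45.575°.
D_min = 2·71.907° − 6·45.575° + 360° = 230.365°.
Rainbow angle = D_min − 180° = 50.365°.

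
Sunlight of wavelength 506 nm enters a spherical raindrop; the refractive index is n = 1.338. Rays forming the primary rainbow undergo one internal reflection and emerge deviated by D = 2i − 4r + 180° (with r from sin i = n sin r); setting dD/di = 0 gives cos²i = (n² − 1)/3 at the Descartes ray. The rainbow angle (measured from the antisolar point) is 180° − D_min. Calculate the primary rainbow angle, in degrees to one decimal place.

41.4°

cos²i = (1.79024 − 1)/3 = 0.26341; i = arccos(0.51324) = 59.120°.
sin r = sin 59.120°/1.338 = 0.64144; r = 39.899°.
D_min = 2·59.120° − 4·39.899° + 180° = 138.643°.
Rainbow angle = 180° − D_min = 41.357°.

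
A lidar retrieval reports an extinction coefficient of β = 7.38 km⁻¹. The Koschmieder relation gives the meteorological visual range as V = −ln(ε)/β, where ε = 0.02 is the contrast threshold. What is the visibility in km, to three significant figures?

V = −ln(0.02) / 7.38 = 3.912 / 7.38 = 0.5301 km.

0.530 km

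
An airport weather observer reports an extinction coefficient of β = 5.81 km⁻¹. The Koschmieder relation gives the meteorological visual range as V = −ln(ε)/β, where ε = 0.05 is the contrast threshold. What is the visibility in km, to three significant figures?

V = −ln(0.05) / 5.81 = 2.996 / 5.81 = 0.5156 km.

0.516 km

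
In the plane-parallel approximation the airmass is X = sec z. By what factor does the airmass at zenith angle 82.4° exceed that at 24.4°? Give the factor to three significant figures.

6.89

X(82.4°)/X(24.4°) = sec 82.4° / sec 24.4° = cos 24.4° / cos 82.4° = 0.9107/0.1323 = 6.8857.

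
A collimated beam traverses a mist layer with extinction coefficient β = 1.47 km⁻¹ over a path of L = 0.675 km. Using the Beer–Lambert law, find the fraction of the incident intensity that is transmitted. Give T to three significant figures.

τ = β·L = 1.47 × 0.675 = 0.9923.
T = exp(−0.9923) = 0.3707.

0.371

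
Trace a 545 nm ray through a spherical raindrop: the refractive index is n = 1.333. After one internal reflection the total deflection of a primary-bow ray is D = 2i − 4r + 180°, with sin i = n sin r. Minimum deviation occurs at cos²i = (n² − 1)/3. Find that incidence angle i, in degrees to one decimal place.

59.4°

cos²i = (1.333² − 1)/3 = (1.77689 − 1)/3 = 0.25896.
cos i = 0.50888, so i = 59.410°.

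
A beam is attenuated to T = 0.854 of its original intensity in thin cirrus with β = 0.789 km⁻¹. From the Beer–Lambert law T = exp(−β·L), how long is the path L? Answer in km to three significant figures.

Beer–Lambert: T = exp(−βL) ⇒ L = −ln(T)/β = −ln(0.854)/0.789 = 0.1578/0.789 = 0.2 km.

0.200 km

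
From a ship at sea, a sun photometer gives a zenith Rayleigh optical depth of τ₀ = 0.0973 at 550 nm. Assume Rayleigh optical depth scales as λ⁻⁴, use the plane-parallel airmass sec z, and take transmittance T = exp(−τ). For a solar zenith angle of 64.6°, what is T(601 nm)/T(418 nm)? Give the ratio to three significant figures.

1.68

Airmass: sec 64.6° = 2.3314.
τ(601 nm) = 0.0973 × (550/601)⁴ × 2.3314 = 0.0973 × 0.7014 × 2.3314 = 0.1591.
τ(418 nm) = 0.0973 × (550/418)⁴ × 2.3314 = 0.0973 × 2.9974 × 2.3314 = 0.6799.
T(601)/T(418) = exp(τ_B − τ_A) = exp(0.5208) = 1.6834.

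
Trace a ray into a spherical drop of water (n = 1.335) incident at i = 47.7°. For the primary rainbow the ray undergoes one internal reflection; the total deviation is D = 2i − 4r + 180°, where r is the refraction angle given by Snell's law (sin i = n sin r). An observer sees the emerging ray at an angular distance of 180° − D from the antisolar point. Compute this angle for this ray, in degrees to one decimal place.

39.2°

sin r = sin 47.7° / 1.335 = 0.7396/1.335 = 0.5540; r = 33.64°.
D = 2·47.7° − 4·33.64° + 180° = 95.40° − 134.58° + 180° = 140.82°.
Angle from antisolar point = 180° − D = 39.18°.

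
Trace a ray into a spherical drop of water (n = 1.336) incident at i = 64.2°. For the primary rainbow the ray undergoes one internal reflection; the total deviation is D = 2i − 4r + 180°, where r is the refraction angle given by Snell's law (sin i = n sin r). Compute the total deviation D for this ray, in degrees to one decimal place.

138.9°

sin r = sin 64.2° / 1.336 = 0.9003/1.336 = 0.6739; r = 42.37°.
D = 2·64.2° − 4·42.37° + 180° = 128.40° − 169.47° + 180° = 138.93°.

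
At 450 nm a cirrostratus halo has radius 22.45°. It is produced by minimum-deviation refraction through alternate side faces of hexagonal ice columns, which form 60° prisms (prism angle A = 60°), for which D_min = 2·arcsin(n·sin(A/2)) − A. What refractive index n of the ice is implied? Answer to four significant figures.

Rearranging: n = sin((D_min + A)/2) / sin(A/2).
(D_min + A)/2 = (22.45° + 60°)/2 = 41.225°.
n = sin 41.225° / sin 30° = 0.6590 / 0.5000 = 1.3180.

1.318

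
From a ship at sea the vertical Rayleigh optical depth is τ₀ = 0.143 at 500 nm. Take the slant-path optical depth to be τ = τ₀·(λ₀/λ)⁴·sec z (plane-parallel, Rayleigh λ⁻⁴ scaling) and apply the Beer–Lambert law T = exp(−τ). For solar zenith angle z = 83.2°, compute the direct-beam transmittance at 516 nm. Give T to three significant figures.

sec 83.2° = 8.4457.
τ = 0.143 × (500/516)⁴ × 8.4457 = 0.143 × 0.8816 × 8.4457 = 1.0648.
T = exp(−1.0648) = 0.3448.

0.345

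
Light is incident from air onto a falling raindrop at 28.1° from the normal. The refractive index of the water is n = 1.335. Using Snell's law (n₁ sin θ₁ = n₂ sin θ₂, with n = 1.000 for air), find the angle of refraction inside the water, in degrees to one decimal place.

20.7°

Snell: sin θ_r = sin θ_i / n = sin 28.1° / 1.335 = 0.4710 / 1.335 = 0.3528.
θ_r = arcsin(0.3528) = 20.66°.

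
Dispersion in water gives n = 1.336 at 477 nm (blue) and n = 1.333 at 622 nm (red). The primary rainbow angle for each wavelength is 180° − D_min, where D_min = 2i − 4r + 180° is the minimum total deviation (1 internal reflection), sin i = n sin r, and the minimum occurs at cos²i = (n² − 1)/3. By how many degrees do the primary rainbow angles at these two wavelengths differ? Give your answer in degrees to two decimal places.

At 477 nm (n = 1.336): cos²i = 0.26163 → i = 59.236°, r = 40.029°, D_min = 138.356°, rainbow angle = 41.644°.
At 622 nm (n = 1.333): cos²i = 0.25896 → i = 59.410°, r = 40.225°, D_min = 137.922°, rainbow angle = 42.078°.
Angular width = |41.644° − 42.078°| = 0.434°.

0.43°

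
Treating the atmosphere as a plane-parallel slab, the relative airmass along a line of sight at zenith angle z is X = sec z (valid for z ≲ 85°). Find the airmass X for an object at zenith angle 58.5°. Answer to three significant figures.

X = sec z = 1/cos 58.5° = 1/0.5225 = 1.9139.

1.91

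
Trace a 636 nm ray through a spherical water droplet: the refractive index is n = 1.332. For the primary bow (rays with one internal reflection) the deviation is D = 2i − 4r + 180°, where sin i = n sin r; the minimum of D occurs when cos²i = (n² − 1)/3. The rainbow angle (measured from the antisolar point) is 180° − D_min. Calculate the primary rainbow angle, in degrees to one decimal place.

42.2°

cos²i = (1.77422 − 1)/3 = 0.25807; i = arccos(0.50801) = 59.469°.
sin r = sin 59.469°/1.332 = 0.64666; r = 40.290°.
D_min = 2·59.469° − 4·40.290° + 180° = 137.776°.
Rainbow angle = 180° − D_min = 42.224°.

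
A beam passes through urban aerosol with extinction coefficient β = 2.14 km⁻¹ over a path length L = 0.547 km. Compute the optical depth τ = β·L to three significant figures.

1.17

τ = β·L = 2.14 × 0.547 = 1.1706.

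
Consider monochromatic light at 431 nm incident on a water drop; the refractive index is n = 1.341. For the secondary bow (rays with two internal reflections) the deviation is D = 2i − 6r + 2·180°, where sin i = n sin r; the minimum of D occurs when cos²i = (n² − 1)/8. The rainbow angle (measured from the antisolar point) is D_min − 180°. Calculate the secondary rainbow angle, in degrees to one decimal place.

cos²i = (1.79828 − 1)/8 = 0.09979; i = arccos(0.31589) = 71.586°.
sin r = sin 71.586°/1.341 = 0.70753; r = 45.034°.
D_min = 2·71.586° − 6·45.034° + 360° = 232.966°.
Rainbow angle = D_min − 180° = 52.966°.

53.0°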